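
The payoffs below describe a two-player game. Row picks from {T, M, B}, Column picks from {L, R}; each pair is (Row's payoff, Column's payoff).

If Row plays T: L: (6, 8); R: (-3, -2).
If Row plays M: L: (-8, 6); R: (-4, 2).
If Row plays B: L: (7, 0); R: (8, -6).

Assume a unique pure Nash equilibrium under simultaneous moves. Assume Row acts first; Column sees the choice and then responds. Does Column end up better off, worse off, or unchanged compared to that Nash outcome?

Work backward from Column's decision.
- T: Column compares 8, -2 and picks L; Row would get 6.
- M: Column compares 6, 2 and picks L; Row would get -8.
- B: Column compares 0, -6 and picks L; Row would get 7.
Maximizing over 6, -8, 7, Row chooses B. Subgame-perfect outcome: (B, L) with payoffs (7, 0).
Under simultaneous play:
Row's best replies: L→B; R→B.
Column's best replies: T→L; M→L; B→L.
Only (B, L) has each player best-responding; Nash payoffs (7, 0).
Column earns 0 sequentially versus 0 at the Nash outcome: unchanged.

unchanged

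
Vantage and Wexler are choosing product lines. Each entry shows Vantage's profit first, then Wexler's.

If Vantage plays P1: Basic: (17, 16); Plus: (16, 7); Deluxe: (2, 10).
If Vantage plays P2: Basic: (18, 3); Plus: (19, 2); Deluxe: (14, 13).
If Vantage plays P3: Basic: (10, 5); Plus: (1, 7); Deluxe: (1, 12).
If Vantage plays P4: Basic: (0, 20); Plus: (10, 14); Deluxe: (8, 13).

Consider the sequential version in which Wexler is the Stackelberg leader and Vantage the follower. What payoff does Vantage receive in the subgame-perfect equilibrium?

14

Backward induction with Wexler moving first.
- Basic → Vantage plays P2 (best of 17, 18, 10, 0); Wexler gets 3.
- Plus → Vantage plays P2 (best of 16, 19, 1, 10); Wexler gets 2.
- Deluxe → Vantage plays P2 (best of 2, 14, 1, 8); Wexler gets 13.
Wexler's induced payoffs are 3, 2, 13, so Wexler commits to Deluxe. Subgame-perfect outcome: (P2, Deluxe) with payoffs (14, 13).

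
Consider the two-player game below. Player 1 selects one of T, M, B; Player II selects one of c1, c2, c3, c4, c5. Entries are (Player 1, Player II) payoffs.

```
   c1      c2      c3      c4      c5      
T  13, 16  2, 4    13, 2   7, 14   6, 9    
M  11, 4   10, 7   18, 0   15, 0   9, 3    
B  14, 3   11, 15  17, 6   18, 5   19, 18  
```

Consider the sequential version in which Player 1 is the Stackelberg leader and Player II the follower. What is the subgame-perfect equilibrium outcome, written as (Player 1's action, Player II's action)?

Work backward from Player II's decision.
- T: BR = c1, leader payoff 13.
- M: BR = c2, leader payoff 10.
- B: BR = c5, leader payoff 19.
Maximizing over 13, 10, 19, Player 1 chooses B. Subgame-perfect outcome: (B, c5) with payoffs (19, 18).

(B, c5)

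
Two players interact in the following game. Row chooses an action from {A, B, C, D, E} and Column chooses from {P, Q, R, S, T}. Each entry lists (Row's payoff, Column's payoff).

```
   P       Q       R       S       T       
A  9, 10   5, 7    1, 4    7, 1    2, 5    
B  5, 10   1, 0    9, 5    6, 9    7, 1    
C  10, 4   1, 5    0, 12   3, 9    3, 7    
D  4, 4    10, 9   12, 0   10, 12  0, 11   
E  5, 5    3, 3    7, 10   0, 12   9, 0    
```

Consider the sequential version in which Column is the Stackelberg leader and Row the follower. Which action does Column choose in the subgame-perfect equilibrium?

Row best-responds to each possible Column move:
- P → Row plays C (best of 9, 5, 10, 4, 5); Column gets 4.
- Q → Row plays D (best of 5, 1, 1, 10, 3); Column gets 9.
- R → Row plays D (best of 1, 9, 0, 12, 7); Column gets 0.
- S → Row plays D (best of 7, 6, 3, 10, 0); Column gets 12.
- T → Row plays E (best of 2, 7, 3, 0, 9); Column gets 0.
Maximizing over 4, 9, 0, 12, 0, Column chooses S. Subgame-perfect outcome: (D, S) with payoffs (10, 12).

S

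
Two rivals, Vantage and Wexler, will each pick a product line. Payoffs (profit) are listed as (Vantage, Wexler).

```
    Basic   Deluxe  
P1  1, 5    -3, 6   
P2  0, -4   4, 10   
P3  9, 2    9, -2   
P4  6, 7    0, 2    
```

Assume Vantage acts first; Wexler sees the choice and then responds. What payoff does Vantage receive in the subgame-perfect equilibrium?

Wexler best-responds to each possible Vantage move:
- P1 → Wexler plays Deluxe (best of 5, 6); Vantage gets -3.
- P2 → Wexler plays Deluxe (best of -4, 10); Vantage gets 4.
- P3 → Wexler plays Basic (best of 2, -2); Vantage gets 9.
- P4 → Wexler plays Basic (best of 7, 2); Vantage gets 6.
Maximizing over -3, 4, 9, 6, Vantage chooses P3. Subgame-perfect outcome: (P3, Basic) with payoffs (9, 2).

9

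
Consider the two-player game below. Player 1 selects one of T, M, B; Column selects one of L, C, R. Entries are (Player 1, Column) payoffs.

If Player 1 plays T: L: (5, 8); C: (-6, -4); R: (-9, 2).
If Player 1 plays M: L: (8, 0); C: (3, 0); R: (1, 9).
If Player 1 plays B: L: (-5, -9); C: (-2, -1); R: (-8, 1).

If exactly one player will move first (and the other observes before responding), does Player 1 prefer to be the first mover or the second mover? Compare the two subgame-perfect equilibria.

If Player 1 leads: Column's best replies are T→L, M→R, B→R; Player 1's induced payoffs 5, 1, -8; outcome (T, L), payoffs (5, 8).
If Column leads: Player 1's best replies are L→M, C→M, R→M; Column's induced payoffs 0, 0, 9; outcome (M, R), payoffs (1, 9).
Player 1 gets 5 moving first and 1 moving second, so Player 1 prefers to move first.

first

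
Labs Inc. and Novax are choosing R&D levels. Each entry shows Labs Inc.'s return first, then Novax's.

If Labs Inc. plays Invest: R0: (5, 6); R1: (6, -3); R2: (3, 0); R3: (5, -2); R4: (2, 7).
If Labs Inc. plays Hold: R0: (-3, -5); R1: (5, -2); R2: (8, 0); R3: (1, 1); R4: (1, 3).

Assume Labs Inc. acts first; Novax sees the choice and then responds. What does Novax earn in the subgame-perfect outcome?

Solve by backward induction (Labs Inc. leads).
- Invest: BR = R4, leader payoff 2.
- Hold: BR = R4, leader payoff 1.
Labs Inc.'s induced payoffs are 2, 1, so Labs Inc. commits to Invest. Subgame-perfect outcome: (Invest, R4) with payoffs (2, 7).

7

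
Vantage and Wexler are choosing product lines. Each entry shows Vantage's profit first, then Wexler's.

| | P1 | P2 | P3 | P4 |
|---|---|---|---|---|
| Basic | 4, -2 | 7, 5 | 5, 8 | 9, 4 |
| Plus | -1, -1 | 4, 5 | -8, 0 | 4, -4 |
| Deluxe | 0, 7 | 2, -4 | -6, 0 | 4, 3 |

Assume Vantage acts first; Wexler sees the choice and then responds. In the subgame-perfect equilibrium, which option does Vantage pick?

Basic

Solve by backward induction (Vantage leads).
- Basic: Wexler compares -2, 5, 8, 4 and picks P3; Vantage would get 5.
- Plus: Wexler compares -1, 5, 0, -4 and picks P2; Vantage would get 4.
- Deluxe: Wexler compares 7, -4, 0, 3 and picks P1; Vantage would get 0.
Among 5, 4, 0, the best is 5 at Basic. Subgame-perfect outcome: (Basic, P3) with payoffs (5, 8).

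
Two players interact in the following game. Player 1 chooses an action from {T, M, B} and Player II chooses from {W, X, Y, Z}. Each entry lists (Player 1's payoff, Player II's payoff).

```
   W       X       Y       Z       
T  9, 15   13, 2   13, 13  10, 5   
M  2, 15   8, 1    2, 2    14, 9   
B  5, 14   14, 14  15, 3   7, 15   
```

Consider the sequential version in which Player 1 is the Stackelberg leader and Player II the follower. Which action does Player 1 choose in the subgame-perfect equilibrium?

T

Backward induction with Player 1 moving first.
- T: Player II compares 15, 2, 13, 5 and picks W; Player 1 would get 9.
- M: Player II compares 15, 1, 2, 9 and picks W; Player 1 would get 2.
- B: Player II compares 14, 14, 3, 15 and picks Z; Player 1 would get 7.
Maximizing over 9, 2, 7, Player 1 chooses T. Subgame-perfect outcome: (T, W) with payoffs (9, 15).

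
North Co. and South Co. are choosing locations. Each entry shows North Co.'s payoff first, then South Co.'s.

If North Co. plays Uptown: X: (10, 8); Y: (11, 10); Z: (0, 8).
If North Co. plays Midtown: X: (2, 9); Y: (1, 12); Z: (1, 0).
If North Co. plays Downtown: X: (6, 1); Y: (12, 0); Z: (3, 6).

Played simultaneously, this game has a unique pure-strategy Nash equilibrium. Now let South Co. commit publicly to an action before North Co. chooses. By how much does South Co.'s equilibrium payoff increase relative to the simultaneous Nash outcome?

Backward induction with South Co. moving first.
- X: BR = Uptown, leader payoff 8.
- Y: BR = Downtown, leader payoff 0.
- Z: BR = Downtown, leader payoff 6.
Maximizing over 8, 0, 6, South Co. chooses X. Subgame-perfect outcome: (Uptown, X) with payoffs (10, 8).
For the simultaneous game, intersect best replies.
North Co.'s best replies: X→Uptown; Y→Downtown; Z→Downtown.
South Co.'s best replies: Uptown→Y; Midtown→Y; Downtown→Z.
The unique mutual best reply is (Downtown, Z), giving (3, 6).
South Co.'s commitment gain: 8 − 6 = 2.

2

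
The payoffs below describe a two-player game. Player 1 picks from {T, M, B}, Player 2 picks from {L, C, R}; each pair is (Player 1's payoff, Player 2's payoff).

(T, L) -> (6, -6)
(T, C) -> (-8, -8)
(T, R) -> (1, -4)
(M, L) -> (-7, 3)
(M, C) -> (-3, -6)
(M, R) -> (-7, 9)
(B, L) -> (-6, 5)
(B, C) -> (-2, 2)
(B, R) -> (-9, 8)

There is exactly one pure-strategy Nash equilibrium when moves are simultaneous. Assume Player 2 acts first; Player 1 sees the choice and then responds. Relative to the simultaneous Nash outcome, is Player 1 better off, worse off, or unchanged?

worse off

Backward induction with Player 2 moving first.
- L: Player 1 compares 6, -7, -6 and picks T; Player 2 would get -6.
- C: Player 1 compares -8, -3, -2 and picks B; Player 2 would get 2.
- R: Player 1 compares 1, -7, -9 and picks T; Player 2 would get -4.
Player 2's induced payoffs are -6, 2, -4, so Player 2 commits to C. Subgame-perfect outcome: (B, C) with payoffs (-2, 2).
For the simultaneous game, intersect best replies.
Player 1's best replies: L→T; C→B; R→T.
Player 2's best replies: T→R; M→R; B→R.
The unique mutual best reply is (T, R), giving (1, -4).
Player 1 earns -2 sequentially versus 1 at the Nash outcome: worse off.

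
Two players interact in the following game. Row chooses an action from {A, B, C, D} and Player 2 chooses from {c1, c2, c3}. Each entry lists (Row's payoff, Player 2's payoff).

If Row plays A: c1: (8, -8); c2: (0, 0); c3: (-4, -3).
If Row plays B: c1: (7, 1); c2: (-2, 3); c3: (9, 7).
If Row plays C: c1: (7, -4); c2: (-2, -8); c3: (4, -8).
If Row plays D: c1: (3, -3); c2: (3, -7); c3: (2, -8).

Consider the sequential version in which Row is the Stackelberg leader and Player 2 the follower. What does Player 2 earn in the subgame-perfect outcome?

7

Player 2 best-responds to each possible Row move:
- A: BR = c2, leader payoff 0.
- B: BR = c3, leader payoff 9.
- C: BR = c1, leader payoff 7.
- D: BR = c1, leader payoff 3.
Maximizing over 0, 9, 7, 3, Row chooses B. Subgame-perfect outcome: (B, c3) with payoffs (9, 7).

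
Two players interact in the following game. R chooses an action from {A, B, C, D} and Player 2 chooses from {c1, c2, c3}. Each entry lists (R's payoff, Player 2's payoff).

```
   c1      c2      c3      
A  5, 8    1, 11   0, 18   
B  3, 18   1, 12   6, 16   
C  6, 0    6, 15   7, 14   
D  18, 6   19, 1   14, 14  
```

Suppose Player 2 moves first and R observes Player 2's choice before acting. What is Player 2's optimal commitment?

Work backward from R's decision.
- c1 → R plays D (best of 5, 3, 6, 18); Player 2 gets 6.
- c2 → R plays D (best of 1, 1, 6, 19); Player 2 gets 1.
- c3 → R plays D (best of 0, 6, 7, 14); Player 2 gets 14.
Among 6, 1, 14, the best is 14 at c3. Subgame-perfect outcome: (D, c3) with payoffs (14, 14).

c3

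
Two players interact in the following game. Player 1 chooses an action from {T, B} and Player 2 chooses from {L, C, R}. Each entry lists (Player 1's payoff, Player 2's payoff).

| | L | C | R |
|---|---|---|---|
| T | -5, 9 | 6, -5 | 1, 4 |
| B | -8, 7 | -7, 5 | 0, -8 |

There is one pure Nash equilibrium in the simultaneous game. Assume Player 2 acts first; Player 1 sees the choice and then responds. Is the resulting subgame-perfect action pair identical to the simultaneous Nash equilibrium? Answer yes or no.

yes

Solve by backward induction (Player 2 leads).
- L: BR = T, leader payoff 9.
- C: BR = T, leader payoff -5.
- R: BR = T, leader payoff 4.
Among 9, -5, 4, the best is 9 at L. Subgame-perfect outcome: (T, L) with payoffs (-5, 9).
Under simultaneous play:
Player 1's best replies: L→T; C→T; R→T.
Player 2's best replies: T→L; B→L.
The unique mutual best reply is (T, L), giving (-5, 9).
Sequential outcome (T, L) coincides with the Nash profile (T, L).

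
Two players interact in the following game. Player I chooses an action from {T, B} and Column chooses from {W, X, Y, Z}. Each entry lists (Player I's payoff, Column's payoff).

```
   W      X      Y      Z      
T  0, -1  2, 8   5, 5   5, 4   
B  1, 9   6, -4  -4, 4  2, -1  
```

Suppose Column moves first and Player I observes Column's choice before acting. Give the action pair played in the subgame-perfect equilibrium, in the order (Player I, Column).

Player I best-responds to each possible Column move:
- W → Player I plays B (best of 0, 1); Column gets 9.
- X → Player I plays B (best of 2, 6); Column gets -4.
- Y → Player I plays T (best of 5, -4); Column gets 5.
- Z → Player I plays T (best of 5, 2); Column gets 4.
Column's induced payoffs are 9, -4, 5, 4, so Column commits to W. Subgame-perfect outcome: (B, W) with payoffs (1, 9).

(B, W)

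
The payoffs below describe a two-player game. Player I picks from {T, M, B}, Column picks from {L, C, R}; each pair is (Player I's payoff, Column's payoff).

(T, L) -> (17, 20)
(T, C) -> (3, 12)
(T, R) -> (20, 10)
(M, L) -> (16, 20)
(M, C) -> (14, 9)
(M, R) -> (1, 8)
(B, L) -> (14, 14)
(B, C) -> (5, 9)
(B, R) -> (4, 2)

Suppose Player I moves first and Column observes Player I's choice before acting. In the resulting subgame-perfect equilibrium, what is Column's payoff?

Solve by backward induction (Player I leads).
- T: BR = L, leader payoff 17.
- M: BR = L, leader payoff 16.
- B: BR = L, leader payoff 14.
Player I's induced payoffs are 17, 16, 14, so Player I commits to T. Subgame-perfect outcome: (T, L) with payoffs (17, 20).

20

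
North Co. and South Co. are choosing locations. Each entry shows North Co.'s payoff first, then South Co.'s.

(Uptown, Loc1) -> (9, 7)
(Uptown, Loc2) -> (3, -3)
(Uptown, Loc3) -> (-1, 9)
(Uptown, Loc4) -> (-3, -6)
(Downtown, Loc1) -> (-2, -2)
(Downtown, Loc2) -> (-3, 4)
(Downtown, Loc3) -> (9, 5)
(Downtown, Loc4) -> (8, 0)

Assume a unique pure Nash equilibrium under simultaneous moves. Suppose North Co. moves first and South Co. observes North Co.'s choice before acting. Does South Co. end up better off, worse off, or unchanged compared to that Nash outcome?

unchanged

South Co. best-responds to each possible North Co. move:
- Uptown: South Co. compares 7, -3, 9, -6 and picks Loc3; North Co. would get -1.
- Downtown: South Co. compares -2, 4, 5, 0 and picks Loc3; North Co. would get 9.
Maximizing over -1, 9, North Co. chooses Downtown. Subgame-perfect outcome: (Downtown, Loc3) with payoffs (9, 5).
For the simultaneous game, intersect best replies.
North Co.'s best replies: Loc1→Uptown; Loc2→Uptown; Loc3→Downtown; Loc4→Downtown.
South Co.'s best replies: Uptown→Loc3; Downtown→Loc3.
The unique mutual best reply is (Downtown, Loc3), giving (9, 5).
South Co. earns 5 sequentially versus 5 at the Nash outcome: unchanged.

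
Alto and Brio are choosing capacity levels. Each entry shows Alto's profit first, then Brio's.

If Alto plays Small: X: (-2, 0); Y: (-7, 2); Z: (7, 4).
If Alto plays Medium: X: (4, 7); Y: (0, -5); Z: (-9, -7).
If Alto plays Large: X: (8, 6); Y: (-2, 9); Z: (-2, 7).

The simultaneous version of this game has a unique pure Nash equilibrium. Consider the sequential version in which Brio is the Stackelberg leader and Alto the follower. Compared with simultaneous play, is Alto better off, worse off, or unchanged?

Alto best-responds to each possible Brio move:
- X: Alto compares -2, 4, 8 and picks Large; Brio would get 6.
- Y: Alto compares -7, 0, -2 and picks Medium; Brio would get -5.
- Z: Alto compares 7, -9, -2 and picks Small; Brio would get 4.
Maximizing over 6, -5, 4, Brio chooses X. Subgame-perfect outcome: (Large, X) with payoffs (8, 6).
Now find the simultaneous Nash equilibrium.
Alto's best replies: X→Large; Y→Medium; Z→Small.
Brio's best replies: Small→Z; Medium→X; Large→Y.
Only (Small, Z) has each player best-responding; Nash payoffs (7, 4).
Alto earns 8 sequentially versus 7 at the Nash outcome: better off.

better off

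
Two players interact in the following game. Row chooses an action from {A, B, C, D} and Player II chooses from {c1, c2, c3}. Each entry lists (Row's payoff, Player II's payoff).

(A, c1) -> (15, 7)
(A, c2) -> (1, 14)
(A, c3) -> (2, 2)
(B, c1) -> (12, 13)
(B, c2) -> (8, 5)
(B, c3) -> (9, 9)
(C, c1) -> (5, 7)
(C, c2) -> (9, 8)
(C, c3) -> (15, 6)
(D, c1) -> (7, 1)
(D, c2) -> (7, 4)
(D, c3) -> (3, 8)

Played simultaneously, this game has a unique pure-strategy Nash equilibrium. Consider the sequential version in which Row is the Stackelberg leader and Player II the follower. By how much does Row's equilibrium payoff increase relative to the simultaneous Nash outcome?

3

Work backward from Player II's decision.
- A: Player II compares 7, 14, 2 and picks c2; Row would get 1.
- B: Player II compares 13, 5, 9 and picks c1; Row would get 12.
- C: Player II compares 7, 8, 6 and picks c2; Row would get 9.
- D: Player II compares 1, 4, 8 and picks c3; Row would get 3.
Row's induced payoffs are 1, 12, 9, 3, so Row commits to B. Subgame-perfect outcome: (B, c1) with payoffs (12, 13).
For the simultaneous game, intersect best replies.
Row's best replies: c1→A; c2→C; c3→C.
Player II's best replies: A→c2; B→c1; C→c2; D→c3.
The unique mutual best reply is (C, c2), giving (9, 8).
Row's commitment gain: 12 − 9 = 3.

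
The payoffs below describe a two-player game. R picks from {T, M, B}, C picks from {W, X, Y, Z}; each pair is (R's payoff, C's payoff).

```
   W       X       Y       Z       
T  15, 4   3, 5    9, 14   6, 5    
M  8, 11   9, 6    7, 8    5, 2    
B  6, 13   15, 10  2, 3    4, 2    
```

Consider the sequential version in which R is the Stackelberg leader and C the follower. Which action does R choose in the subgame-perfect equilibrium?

T

Backward induction with R moving first.
- T: C compares 4, 5, 14, 5 and picks Y; R would get 9.
- M: C compares 11, 6, 8, 2 and picks W; R would get 8.
- B: C compares 13, 10, 3, 2 and picks W; R would get 6.
Maximizing over 9, 8, 6, R chooses T. Subgame-perfect outcome: (T, Y) with payoffs (9, 14).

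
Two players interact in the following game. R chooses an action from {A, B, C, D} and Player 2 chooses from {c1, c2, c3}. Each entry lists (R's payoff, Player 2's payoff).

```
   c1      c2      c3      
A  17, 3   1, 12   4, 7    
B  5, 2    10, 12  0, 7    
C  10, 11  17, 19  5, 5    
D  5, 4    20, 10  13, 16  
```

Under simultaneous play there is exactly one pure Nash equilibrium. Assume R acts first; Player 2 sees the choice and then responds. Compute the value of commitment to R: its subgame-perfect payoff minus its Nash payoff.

Solve by backward induction (R leads).
- A: BR = c2, leader payoff 1.
- B: BR = c2, leader payoff 10.
- C: BR = c2, leader payoff 17.
- D: BR = c3, leader payoff 13.
Maximizing over 1, 10, 17, 13, R chooses C. Subgame-perfect outcome: (C, c2) with payoffs (17, 19).
For the simultaneous game, intersect best replies.
R's best replies: c1→A; c2→D; c3→D.
Player 2's best replies: A→c2; B→c2; C→c2; D→c3.
The unique mutual best reply is (D, c3), giving (13, 16).
R's commitment gain: 17 − 13 = 4.

4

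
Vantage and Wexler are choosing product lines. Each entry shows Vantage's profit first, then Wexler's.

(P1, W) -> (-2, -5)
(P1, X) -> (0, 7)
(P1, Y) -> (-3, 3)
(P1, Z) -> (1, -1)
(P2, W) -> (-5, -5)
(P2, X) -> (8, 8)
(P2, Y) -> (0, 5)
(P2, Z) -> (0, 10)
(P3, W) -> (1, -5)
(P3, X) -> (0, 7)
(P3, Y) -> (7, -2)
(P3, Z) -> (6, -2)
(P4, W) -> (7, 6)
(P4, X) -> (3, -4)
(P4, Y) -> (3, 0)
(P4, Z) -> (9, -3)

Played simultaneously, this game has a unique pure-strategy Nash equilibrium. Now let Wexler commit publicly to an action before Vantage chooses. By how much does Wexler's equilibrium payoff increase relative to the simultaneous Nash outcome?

Solve by backward induction (Wexler leads).
- W → Vantage plays P4 (best of -2, -5, 1, 7); Wexler gets 6.
- X → Vantage plays P2 (best of 0, 8, 0, 3); Wexler gets 8.
- Y → Vantage plays P3 (best of -3, 0, 7, 3); Wexler gets -2.
- Z → Vantage plays P4 (best of 1, 0, 6, 9); Wexler gets -3.
Maximizing over 6, 8, -2, -3, Wexler chooses X. Subgame-perfect outcome: (P2, X) with payoffs (8, 8).
Under simultaneous play:
Vantage's best replies: W→P4; X→P2; Y→P3; Z→P4.
Wexler's best replies: P1→X; P2→Z; P3→X; P4→W.
Only (P4, W) has each player best-responding; Nash payoffs (7, 6).
Wexler's commitment gain: 8 − 6 = 2.

2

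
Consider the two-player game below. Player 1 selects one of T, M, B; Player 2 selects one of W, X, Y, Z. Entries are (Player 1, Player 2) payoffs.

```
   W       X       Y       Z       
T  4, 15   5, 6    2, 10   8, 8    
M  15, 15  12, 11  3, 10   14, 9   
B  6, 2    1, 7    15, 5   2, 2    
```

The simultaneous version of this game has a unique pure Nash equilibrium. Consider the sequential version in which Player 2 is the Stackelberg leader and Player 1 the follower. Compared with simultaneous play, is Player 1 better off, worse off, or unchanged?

unchanged

Backward induction with Player 2 moving first.
- W → Player 1 plays M (best of 4, 15, 6); Player 2 gets 15.
- X → Player 1 plays M (best of 5, 12, 1); Player 2 gets 11.
- Y → Player 1 plays B (best of 2, 3, 15); Player 2 gets 5.
- Z → Player 1 plays M (best of 8, 14, 2); Player 2 gets 9.
Maximizing over 15, 11, 5, 9, Player 2 chooses W. Subgame-perfect outcome: (M, W) with payoffs (15, 15).
For the simultaneous game, intersect best replies.
Player 1's best replies: W→M; X→M; Y→B; Z→M.
Player 2's best replies: T→W; M→W; B→X.
The unique mutual best reply is (M, W), giving (15, 15).
Player 1 earns 15 sequentially versus 15 at the Nash outcome: unchanged.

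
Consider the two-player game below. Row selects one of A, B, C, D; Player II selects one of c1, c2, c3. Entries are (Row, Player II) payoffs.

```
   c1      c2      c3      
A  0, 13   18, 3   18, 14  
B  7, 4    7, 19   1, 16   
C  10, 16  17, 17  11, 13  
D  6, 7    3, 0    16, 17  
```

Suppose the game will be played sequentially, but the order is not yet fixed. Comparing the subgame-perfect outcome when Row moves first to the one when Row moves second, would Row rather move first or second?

If Row leads: Player II's best replies are A→c3, B→c2, C→c2, D→c3; Row's induced payoffs 18, 7, 17, 16; outcome (A, c3), payoffs (18, 14).
If Player II leads: Row's best replies are c1→C, c2→A, c3→A; Player II's induced payoffs 16, 3, 14; outcome (C, c1), payoffs (10, 16).
Row gets 18 moving first and 10 moving second, so Row prefers to move first.

first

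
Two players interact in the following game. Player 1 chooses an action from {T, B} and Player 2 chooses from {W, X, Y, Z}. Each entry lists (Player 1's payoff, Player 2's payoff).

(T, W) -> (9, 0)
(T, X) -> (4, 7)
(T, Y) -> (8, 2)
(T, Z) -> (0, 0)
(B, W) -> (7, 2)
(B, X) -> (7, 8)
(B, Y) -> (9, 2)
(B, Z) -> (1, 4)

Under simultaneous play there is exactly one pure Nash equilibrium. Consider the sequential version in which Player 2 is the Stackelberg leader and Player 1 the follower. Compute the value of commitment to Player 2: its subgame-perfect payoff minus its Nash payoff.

0

Work backward from Player 1's decision.
- W → Player 1 plays T (best of 9, 7); Player 2 gets 0.
- X → Player 1 plays B (best of 4, 7); Player 2 gets 8.
- Y → Player 1 plays B (best of 8, 9); Player 2 gets 2.
- Z → Player 1 plays B (best of 0, 1); Player 2 gets 4.
Maximizing over 0, 8, 2, 4, Player 2 chooses X. Subgame-perfect outcome: (B, X) with payoffs (7, 8).
Under simultaneous play:
Player 1's best replies: W→T; X→B; Y→B; Z→B.
Player 2's best replies: T→X; B→X.
Only (B, X) has each player best-responding; Nash payoffs (7, 8).
Player 2's commitment gain: 8 − 8 = 0.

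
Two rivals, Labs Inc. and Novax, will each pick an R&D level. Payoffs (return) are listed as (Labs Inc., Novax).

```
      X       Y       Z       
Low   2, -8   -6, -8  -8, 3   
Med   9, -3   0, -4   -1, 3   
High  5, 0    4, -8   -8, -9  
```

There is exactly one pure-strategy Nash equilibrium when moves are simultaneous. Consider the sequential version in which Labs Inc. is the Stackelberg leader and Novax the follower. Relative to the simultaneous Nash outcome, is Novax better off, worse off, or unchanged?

Backward induction with Labs Inc. moving first.
- Low: Novax compares -8, -8, 3 and picks Z; Labs Inc. would get -8.
- Med: Novax compares -3, -4, 3 and picks Z; Labs Inc. would get -1.
- High: Novax compares 0, -8, -9 and picks X; Labs Inc. would get 5.
Labs Inc.'s induced payoffs are -8, -1, 5, so Labs Inc. commits to High. Subgame-perfect outcome: (High, X) with payoffs (5, 0).
Under simultaneous play:
Labs Inc.'s best replies: X→Med; Y→High; Z→Med.
Novax's best replies: Low→Z; Med→Z; High→X.
Only (Med, Z) has each player best-responding; Nash payoffs (-1, 3).
Novax earns 0 sequentially versus 3 at the Nash outcome: worse off.

worse off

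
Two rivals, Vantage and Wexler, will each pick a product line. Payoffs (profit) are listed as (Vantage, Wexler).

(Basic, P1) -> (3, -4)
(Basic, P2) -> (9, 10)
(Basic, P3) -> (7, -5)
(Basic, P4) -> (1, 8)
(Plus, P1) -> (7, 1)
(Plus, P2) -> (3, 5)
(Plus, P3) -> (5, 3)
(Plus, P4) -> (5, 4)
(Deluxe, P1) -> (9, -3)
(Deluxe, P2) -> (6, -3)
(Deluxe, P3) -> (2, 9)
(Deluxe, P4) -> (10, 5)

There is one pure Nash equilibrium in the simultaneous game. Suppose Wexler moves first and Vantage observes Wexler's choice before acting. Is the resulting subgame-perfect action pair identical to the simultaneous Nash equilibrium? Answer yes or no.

yes

Backward induction with Wexler moving first.
- P1: BR = Deluxe, leader payoff -3.
- P2: BR = Basic, leader payoff 10.
- P3: BR = Basic, leader payoff -5.
- P4: BR = Deluxe, leader payoff 5.
Wexler's induced payoffs are -3, 10, -5, 5, so Wexler commits to P2. Subgame-perfect outcome: (Basic, P2) with payoffs (9, 10).
For the simultaneous game, intersect best replies.
Vantage's best replies: P1→Deluxe; P2→Basic; P3→Basic; P4→Deluxe.
Wexler's best replies: Basic→P2; Plus→P2; Deluxe→P3.
Only (Basic, P2) has each player best-responding; Nash payoffs (9, 10).
Sequential outcome (Basic, P2) coincides with the Nash profile (Basic, P2).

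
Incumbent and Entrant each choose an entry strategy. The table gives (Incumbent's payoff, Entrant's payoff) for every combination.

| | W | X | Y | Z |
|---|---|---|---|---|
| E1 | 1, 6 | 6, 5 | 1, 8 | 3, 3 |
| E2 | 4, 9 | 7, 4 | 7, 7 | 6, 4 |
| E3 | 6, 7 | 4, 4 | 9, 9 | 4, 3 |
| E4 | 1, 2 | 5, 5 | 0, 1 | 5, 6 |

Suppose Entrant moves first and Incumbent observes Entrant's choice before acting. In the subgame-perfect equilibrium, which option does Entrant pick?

Y

Solve by backward induction (Entrant leads).
- W: BR = E3, leader payoff 7.
- X: BR = E2, leader payoff 4.
- Y: BR = E3, leader payoff 9.
- Z: BR = E2, leader payoff 4.
Entrant's induced payoffs are 7, 4, 9, 4, so Entrant commits to Y. Subgame-perfect outcome: (E3, Y) with payoffs (9, 9).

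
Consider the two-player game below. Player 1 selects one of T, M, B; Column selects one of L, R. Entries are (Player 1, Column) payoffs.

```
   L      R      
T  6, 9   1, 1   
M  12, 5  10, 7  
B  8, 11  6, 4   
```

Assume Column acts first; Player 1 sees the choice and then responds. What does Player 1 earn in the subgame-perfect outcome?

10

Player 1 best-responds to each possible Column move:
- L: Player 1 compares 6, 12, 8 and picks M; Column would get 5.
- R: Player 1 compares 1, 10, 6 and picks M; Column would get 7.
Maximizing over 5, 7, Column chooses R. Subgame-perfect outcome: (M, R) with payoffs (10, 7).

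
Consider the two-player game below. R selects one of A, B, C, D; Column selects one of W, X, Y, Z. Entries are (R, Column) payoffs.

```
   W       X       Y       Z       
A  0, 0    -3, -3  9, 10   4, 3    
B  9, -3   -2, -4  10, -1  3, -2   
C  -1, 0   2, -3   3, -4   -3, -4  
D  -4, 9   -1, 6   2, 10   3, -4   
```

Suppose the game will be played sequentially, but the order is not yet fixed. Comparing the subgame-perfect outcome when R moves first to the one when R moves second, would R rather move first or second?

first

If R leads: Column's best replies are A→Y, B→Y, C→W, D→Y; R's induced payoffs 9, 10, -1, 2; outcome (B, Y), payoffs (10, -1).
If Column leads: R's best replies are W→B, X→C, Y→B, Z→A; Column's induced payoffs -3, -3, -1, 3; outcome (A, Z), payoffs (4, 3).
R gets 10 moving first and 4 moving second, so R prefers to move first.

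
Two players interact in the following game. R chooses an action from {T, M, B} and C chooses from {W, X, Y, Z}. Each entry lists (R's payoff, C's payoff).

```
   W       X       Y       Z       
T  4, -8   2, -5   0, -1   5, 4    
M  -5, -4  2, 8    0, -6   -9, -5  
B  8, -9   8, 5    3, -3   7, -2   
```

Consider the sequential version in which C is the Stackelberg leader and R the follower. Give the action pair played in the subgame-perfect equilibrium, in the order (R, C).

(B, X)

Work backward from R's decision.
- W: R compares 4, -5, 8 and picks B; C would get -9.
- X: R compares 2, 2, 8 and picks B; C would get 5.
- Y: R compares 0, 0, 3 and picks B; C would get -3.
- Z: R compares 5, -9, 7 and picks B; C would get -2.
Among -9, 5, -3, -2, the best is 5 at X. Subgame-perfect outcome: (B, X) with payoffs (8, 5).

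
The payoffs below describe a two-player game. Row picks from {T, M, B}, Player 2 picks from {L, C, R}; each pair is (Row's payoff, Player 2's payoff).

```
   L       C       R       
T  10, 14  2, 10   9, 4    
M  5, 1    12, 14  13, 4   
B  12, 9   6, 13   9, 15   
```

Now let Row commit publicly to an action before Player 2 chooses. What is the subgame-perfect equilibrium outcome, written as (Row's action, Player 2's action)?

Backward induction with Row moving first.
- T: BR = L, leader payoff 10.
- M: BR = C, leader payoff 12.
- B: BR = R, leader payoff 9.
Maximizing over 10, 12, 9, Row chooses M. Subgame-perfect outcome: (M, C) with payoffs (12, 14).

(M, C)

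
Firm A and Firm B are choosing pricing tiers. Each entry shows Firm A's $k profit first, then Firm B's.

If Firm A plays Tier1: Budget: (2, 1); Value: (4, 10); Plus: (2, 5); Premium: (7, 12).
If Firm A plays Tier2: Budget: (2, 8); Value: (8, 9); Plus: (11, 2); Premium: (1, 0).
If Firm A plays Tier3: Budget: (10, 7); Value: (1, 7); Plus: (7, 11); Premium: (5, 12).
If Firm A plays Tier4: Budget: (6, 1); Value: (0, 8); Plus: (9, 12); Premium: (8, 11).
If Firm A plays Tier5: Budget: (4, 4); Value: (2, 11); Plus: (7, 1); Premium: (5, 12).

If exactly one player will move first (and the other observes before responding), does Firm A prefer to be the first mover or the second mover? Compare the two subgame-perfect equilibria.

first

If Firm A leads: Firm B's best replies are Tier1→Premium, Tier2→Value, Tier3→Premium, Tier4→Plus, Tier5→Premium; Firm A's induced payoffs 7, 8, 5, 9, 5; outcome (Tier4, Plus), payoffs (9, 12).
If Firm B leads: Firm A's best replies are Budget→Tier3, Value→Tier2, Plus→Tier2, Premium→Tier4; Firm B's induced payoffs 7, 9, 2, 11; outcome (Tier4, Premium), payoffs (8, 11).
Firm A gets 9 moving first and 8 moving second, so Firm A prefers to move first.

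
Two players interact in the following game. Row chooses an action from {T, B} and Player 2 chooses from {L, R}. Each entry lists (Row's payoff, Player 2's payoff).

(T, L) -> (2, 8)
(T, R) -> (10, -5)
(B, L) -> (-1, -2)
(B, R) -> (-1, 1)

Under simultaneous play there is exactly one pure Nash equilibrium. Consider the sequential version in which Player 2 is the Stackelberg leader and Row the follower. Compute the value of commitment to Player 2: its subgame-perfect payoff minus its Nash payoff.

Row best-responds to each possible Player 2 move:
- L → Row plays T (best of 2, -1); Player 2 gets 8.
- R → Row plays T (best of 10, -1); Player 2 gets -5.
Player 2's induced payoffs are 8, -5, so Player 2 commits to L. Subgame-perfect outcome: (T, L) with payoffs (2, 8).
For the simultaneous game, intersect best replies.
Row's best replies: L→T; R→T.
Player 2's best replies: T→L; B→R.
The unique mutual best reply is (T, L), giving (2, 8).
Player 2's commitment gain: 8 − 8 = 0.

0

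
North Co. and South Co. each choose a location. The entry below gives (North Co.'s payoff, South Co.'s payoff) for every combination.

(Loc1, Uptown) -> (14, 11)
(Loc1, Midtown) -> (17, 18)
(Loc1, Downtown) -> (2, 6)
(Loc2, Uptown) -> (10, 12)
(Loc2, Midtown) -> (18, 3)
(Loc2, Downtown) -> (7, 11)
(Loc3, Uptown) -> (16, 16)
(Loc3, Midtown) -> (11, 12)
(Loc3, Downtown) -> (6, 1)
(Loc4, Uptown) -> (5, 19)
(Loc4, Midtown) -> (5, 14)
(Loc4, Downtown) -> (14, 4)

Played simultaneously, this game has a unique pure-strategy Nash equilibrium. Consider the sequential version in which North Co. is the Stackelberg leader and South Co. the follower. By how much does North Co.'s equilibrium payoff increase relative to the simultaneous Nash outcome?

Work backward from South Co.'s decision.
- Loc1: South Co. compares 11, 18, 6 and picks Midtown; North Co. would get 17.
- Loc2: South Co. compares 12, 3, 11 and picks Uptown; North Co. would get 10.
- Loc3: South Co. compares 16, 12, 1 and picks Uptown; North Co. would get 16.
- Loc4: South Co. compares 19, 14, 4 and picks Uptown; North Co. would get 5.
Maximizing over 17, 10, 16, 5, North Co. chooses Loc1. Subgame-perfect outcome: (Loc1, Midtown) with payoffs (17, 18).
Under simultaneous play:
North Co.'s best replies: Uptown→Loc3; Midtown→Loc2; Downtown→Loc4.
South Co.'s best replies: Loc1→Midtown; Loc2→Uptown; Loc3→Uptown; Loc4→Uptown.
Only (Loc3, Uptown) has each player best-responding; Nash payoffs (16, 16).
North Co.'s commitment gain: 17 − 16 = 1.

1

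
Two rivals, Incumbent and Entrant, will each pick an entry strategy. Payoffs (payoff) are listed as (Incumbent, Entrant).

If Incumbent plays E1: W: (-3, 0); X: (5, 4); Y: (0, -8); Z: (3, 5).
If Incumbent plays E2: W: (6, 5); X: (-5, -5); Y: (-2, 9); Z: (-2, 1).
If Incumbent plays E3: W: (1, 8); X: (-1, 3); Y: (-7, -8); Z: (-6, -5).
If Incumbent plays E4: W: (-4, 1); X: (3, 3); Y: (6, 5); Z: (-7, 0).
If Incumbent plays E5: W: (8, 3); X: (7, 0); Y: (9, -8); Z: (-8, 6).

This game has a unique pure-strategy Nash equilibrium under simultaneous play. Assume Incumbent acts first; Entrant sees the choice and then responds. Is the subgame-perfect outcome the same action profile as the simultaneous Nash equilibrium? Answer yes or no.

Work backward from Entrant's decision.
- E1 → Entrant plays Z (best of 0, 4, -8, 5); Incumbent gets 3.
- E2 → Entrant plays Y (best of 5, -5, 9, 1); Incumbent gets -2.
- E3 → Entrant plays W (best of 8, 3, -8, -5); Incumbent gets 1.
- E4 → Entrant plays Y (best of 1, 3, 5, 0); Incumbent gets 6.
- E5 → Entrant plays Z (best of 3, 0, -8, 6); Incumbent gets -8.
Among 3, -2, 1, 6, -8, the best is 6 at E4. Subgame-perfect outcome: (E4, Y) with payoffs (6, 5).
For the simultaneous game, intersect best replies.
Incumbent's best replies: W→E5; X→E5; Y→E5; Z→E1.
Entrant's best replies: E1→Z; E2→Y; E3→W; E4→Y; E5→Z.
Only (E1, Z) has each player best-responding; Nash payoffs (3, 5).
Sequential outcome (E4, Y) differs from the Nash profile (E1, Z).

no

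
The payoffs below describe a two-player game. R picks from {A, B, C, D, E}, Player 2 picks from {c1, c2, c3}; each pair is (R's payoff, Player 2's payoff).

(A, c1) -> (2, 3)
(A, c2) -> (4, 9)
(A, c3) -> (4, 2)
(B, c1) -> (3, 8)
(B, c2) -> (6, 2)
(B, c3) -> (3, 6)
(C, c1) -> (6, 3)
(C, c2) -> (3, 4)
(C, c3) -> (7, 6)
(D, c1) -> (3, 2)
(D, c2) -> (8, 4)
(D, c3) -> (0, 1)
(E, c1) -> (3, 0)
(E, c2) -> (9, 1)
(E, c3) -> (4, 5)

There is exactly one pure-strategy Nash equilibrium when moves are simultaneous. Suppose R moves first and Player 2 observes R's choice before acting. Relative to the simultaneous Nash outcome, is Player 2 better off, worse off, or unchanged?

Work backward from Player 2's decision.
- A: BR = c2, leader payoff 4.
- B: BR = c1, leader payoff 3.
- C: BR = c3, leader payoff 7.
- D: BR = c2, leader payoff 8.
- E: BR = c3, leader payoff 4.
R's induced payoffs are 4, 3, 7, 8, 4, so R commits to D. Subgame-perfect outcome: (D, c2) with payoffs (8, 4).
Under simultaneous play:
R's best replies: c1→C; c2→E; c3→C.
Player 2's best replies: A→c2; B→c1; C→c3; D→c2; E→c3.
Only (C, c3) has each player best-responding; Nash payoffs (7, 6).
Player 2 earns 4 sequentially versus 6 at the Nash outcome: worse off.

worse off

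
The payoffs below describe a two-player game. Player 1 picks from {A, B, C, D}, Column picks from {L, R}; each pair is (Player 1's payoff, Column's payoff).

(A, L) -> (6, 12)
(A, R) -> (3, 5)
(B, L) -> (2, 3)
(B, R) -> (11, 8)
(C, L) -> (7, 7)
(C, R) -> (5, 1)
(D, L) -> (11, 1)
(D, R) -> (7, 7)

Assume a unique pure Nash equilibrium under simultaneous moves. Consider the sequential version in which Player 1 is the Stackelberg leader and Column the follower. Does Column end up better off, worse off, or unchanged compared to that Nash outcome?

Work backward from Column's decision.
- A: Column compares 12, 5 and picks L; Player 1 would get 6.
- B: Column compares 3, 8 and picks R; Player 1 would get 11.
- C: Column compares 7, 1 and picks L; Player 1 would get 7.
- D: Column compares 1, 7 and picks R; Player 1 would get 7.
Player 1's induced payoffs are 6, 11, 7, 7, so Player 1 commits to B. Subgame-perfect outcome: (B, R) with payoffs (11, 8).
Under simultaneous play:
Player 1's best replies: L→D; R→B.
Column's best replies: A→L; B→R; C→L; D→R.
The unique mutual best reply is (B, R), giving (11, 8).
Column earns 8 sequentially versus 8 at the Nash outcome: unchanged.

unchanged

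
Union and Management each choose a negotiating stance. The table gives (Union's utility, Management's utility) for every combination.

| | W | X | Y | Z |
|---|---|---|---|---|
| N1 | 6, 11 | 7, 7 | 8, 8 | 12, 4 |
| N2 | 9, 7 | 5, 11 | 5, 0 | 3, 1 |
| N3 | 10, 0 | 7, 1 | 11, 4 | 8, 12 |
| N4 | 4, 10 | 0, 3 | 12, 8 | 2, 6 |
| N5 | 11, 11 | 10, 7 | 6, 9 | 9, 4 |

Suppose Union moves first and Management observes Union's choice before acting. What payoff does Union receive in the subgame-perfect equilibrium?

11

Backward induction with Union moving first.
- N1: Management compares 11, 7, 8, 4 and picks W; Union would get 6.
- N2: Management compares 7, 11, 0, 1 and picks X; Union would get 5.
- N3: Management compares 0, 1, 4, 12 and picks Z; Union would get 8.
- N4: Management compares 10, 3, 8, 6 and picks W; Union would get 4.
- N5: Management compares 11, 7, 9, 4 and picks W; Union would get 11.
Maximizing over 6, 5, 8, 4, 11, Union chooses N5. Subgame-perfect outcome: (N5, W) with payoffs (11, 11).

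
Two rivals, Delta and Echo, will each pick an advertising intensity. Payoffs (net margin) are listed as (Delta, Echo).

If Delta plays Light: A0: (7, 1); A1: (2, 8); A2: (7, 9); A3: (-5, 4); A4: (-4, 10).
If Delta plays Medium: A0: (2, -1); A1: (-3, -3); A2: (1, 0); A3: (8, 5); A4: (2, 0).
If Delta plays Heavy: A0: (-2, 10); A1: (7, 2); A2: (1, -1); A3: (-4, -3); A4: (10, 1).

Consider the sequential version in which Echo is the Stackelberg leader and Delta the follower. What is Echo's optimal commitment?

A2

Backward induction with Echo moving first.
- A0: Delta compares 7, 2, -2 and picks Light; Echo would get 1.
- A1: Delta compares 2, -3, 7 and picks Heavy; Echo would get 2.
- A2: Delta compares 7, 1, 1 and picks Light; Echo would get 9.
- A3: Delta compares -5, 8, -4 and picks Medium; Echo would get 5.
- A4: Delta compares -4, 2, 10 and picks Heavy; Echo would get 1.
Echo's induced payoffs are 1, 2, 9, 5, 1, so Echo commits to A2. Subgame-perfect outcome: (Light, A2) with payoffs (7, 9).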